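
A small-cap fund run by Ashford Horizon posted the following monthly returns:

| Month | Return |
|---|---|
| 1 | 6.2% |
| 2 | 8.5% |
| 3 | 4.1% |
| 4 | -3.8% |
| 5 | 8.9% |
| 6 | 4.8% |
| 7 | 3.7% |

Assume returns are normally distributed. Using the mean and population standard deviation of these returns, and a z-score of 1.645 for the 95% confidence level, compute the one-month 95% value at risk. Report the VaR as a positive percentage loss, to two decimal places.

1.83

Mean return μ = 32.40 / 7 = 4.6286%
Population std dev = √[107.9143 / 7] = 3.9264%
VaR = −(μ − z·σ) = −(4.6286 − 1.645 × 3.9264) = −(-1.8303) = 1.8303%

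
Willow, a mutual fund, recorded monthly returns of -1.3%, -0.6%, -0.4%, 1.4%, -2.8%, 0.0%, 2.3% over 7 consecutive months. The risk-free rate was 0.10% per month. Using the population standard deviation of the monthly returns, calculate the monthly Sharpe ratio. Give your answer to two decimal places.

-0.19

r̄ = (-1.3 − 0.6 − 0.4 + 1.4 − 2.8 + 0 + 2.3) / 7 = -1.40 / 7 = -0.2000%
Population σ = √[Σ(r − r̄)² / 7] = √[17.0200 / 7] = √2.4314 = 1.5593%
Sharpe = (r̄ − rf) / σ = (-0.2000 − 0.1) / 1.5593 = -0.3000 / 1.5593 = -0.1924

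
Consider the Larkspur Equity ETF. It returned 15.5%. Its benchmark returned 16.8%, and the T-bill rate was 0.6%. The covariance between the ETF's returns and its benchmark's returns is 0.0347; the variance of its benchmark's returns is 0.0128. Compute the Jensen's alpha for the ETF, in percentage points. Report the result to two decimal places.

-29.02

β = Cov / Var = 0.0347 / 0.0128 = 2.7109
E[R] = Rf + β(Rm − Rf) = 0.6% + 2.7109 × (16.8% − 0.6%) = 44.5166%
α = Rp − E[R] = 15.5% − 44.5166% = -29.0166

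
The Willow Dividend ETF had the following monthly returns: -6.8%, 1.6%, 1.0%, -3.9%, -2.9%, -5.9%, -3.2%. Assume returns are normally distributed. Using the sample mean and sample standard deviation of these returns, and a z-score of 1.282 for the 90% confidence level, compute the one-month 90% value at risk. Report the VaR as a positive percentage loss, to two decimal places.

6.95

Mean return μ = -20.10 / 7 = -2.8714%
Sample σ = √[Σ(r − μ)² / 6] = √[60.7543 / 6] = √10.1257 = 3.1821%
VaR = −(μ − z·σ) = −(-2.8714 − 1.282 × 3.1821) = −(-6.9509) = 6.9509%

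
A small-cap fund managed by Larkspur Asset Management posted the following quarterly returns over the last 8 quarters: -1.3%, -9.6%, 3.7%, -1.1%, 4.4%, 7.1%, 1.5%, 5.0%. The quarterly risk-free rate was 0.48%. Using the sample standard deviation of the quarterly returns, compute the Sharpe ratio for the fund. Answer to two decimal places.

r̄ = (-1.3 − 9.6 + 3.7 − 1.1 + 4.4 + 7.1 + 1.5 + 5) / 8 = 1.2125%
Sample σ = √[Σ(r − r̄)² / 7] = √[194.0088 / 7] = √27.7155 = 5.2646%
Sharpe = (r̄ − rf) / σ = (1.2125 − 0.48) / 5.2646 = 0.7325 / 5.2646 = 0.1391

0.14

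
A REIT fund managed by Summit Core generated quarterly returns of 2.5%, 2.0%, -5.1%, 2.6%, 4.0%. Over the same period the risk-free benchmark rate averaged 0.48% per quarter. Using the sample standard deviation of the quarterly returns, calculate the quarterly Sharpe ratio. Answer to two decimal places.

0.20

Mean return r̄ = 6.00 / 5 = 1.2000%
Σ(r − r̄)² = 51.8200; sample σ = √(51.8200/4) = 3.5993%
Sharpe = (r̄ − rf) / σ = (1.2000 − 0.48) / 3.5993 = 0.7200 / 3.5993 = 0.2000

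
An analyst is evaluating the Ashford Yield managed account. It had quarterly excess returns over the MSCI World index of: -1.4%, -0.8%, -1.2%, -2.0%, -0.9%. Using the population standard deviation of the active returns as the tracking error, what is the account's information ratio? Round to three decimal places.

r̄ = (-1.4 − 0.8 − 1.2 − 2 − 0.9) / 5 = -1.2600%
Population σ = √[Σ(r − r̄)² / 5] = √[0.9120 / 5] = √0.1824 = 0.4271%
IR = r̄ / tracking error = -1.2600 / 0.4271 = -2.9501

-2.950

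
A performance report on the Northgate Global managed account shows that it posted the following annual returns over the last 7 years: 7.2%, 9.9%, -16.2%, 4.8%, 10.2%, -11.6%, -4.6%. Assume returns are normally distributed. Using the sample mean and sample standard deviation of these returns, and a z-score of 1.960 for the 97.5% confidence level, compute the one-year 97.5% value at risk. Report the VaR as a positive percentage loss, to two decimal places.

21.14

Mean return r̄ = -0.30 / 7 = -0.0429%
Σ(r − r̄)² = (7.2 − (-0.0429))² + (9.9 − (-0.0429))² + (-16.2 − (-0.0429))² + … = 695.0771
sample σ = √(695.0771 / 6) = √115.8462 = 10.7632%
VaR = −(r̄ − z·σ) = −(-0.0429 − 1.960 × 10.7632) = −(-21.1388) = 21.1388%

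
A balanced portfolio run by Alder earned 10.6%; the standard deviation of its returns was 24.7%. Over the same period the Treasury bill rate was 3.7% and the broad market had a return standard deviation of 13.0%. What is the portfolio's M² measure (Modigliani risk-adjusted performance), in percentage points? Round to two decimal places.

Sharpe = (Rp − Rf) / σp = (10.6% − 3.7%) / 24.7% = 0.2794
M² = Rf + Sharpe × σm = 3.7% + 0.2794 × 13.0% = 7.3322%

7.33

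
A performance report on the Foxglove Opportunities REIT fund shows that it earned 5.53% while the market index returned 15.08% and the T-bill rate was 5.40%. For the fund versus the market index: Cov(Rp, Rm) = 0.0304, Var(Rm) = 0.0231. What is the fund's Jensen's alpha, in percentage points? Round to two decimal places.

β = Cov / Var = 0.0304 / 0.0231 = 1.3160
E[R] = Rf + β(Rm − Rf) = 5.40% + 1.3160 × (15.08% − 5.40%) = 18.1389%
α = Rp − E[R] = 5.53% − 18.1389% = -12.6089

-12.61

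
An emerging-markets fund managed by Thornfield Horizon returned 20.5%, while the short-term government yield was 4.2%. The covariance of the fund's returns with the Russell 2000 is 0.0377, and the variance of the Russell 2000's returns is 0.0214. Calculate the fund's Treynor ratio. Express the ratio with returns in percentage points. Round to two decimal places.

β = Cov / Var = 0.0377 / 0.0214 = 1.7617
Treynor = (Rp − Rf) / β = (20.5% − 4.2%) / 1.7617 = 16.30 / 1.7617 = 9.2524

9.25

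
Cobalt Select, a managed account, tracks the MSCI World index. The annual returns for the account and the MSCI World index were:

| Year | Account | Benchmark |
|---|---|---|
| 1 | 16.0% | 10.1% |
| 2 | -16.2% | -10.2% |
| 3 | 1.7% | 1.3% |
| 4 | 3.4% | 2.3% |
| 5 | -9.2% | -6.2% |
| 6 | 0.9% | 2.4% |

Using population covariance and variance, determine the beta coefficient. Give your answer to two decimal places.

r̄p = -0.5667%,  r̄m = -0.0500%
Cov = Σ(rp − r̄p)(rm − r̄m) / 6 = 65.9833
Var(rm) = Σ(rm − r̄m)² / 6 = 42.8692
β = Cov / Var = 65.9833 / 42.8692 = 1.5392

1.54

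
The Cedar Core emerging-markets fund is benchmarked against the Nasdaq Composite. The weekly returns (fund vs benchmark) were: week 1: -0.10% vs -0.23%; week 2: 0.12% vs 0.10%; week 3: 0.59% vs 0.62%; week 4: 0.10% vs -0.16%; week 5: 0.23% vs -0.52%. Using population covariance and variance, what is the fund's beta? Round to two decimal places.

r̄p = 0.1880%,  r̄m = -0.0380%
Cov = Σ(rp − r̄p)(rm − r̄m) / 5 = 0.0602
Var(rm) = Σ(rm − r̄m)² / 5 = 0.1472
β = Cov / Var = 0.0602 / 0.1472 = 0.4090

0.41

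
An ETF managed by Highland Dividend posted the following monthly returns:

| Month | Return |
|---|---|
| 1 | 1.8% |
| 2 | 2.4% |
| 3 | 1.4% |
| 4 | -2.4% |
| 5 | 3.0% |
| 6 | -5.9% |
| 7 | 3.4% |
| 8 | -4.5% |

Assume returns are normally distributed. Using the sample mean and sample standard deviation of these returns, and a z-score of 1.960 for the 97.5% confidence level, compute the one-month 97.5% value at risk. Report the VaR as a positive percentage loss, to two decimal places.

Mean return r̄ = -0.80 / 8 = -0.1000%
Σ(r − r̄)² = 92.2600; sample σ = √(92.2600/7) = 3.6304%
VaR = −(r̄ − z·σ) = −(-0.1000 − 1.960 × 3.6304) = −(-7.2156) = 7.2156%

7.22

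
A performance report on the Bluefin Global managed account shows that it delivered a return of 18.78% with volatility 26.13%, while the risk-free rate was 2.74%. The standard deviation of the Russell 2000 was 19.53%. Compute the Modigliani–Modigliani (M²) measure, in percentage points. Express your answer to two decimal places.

14.73

Sharpe = (Rp − Rf) / σp = (18.78% − 2.74%) / 26.13% = 0.6139
M² = Rf + Sharpe × σm = 2.74% + 0.6139 × 19.53% = 14.7295%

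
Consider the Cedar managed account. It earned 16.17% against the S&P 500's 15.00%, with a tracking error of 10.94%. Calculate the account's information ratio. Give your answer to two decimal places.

IR = (Rp − Rb) / TE = (16.17% − 15.00%) / 10.94% = 1.17% / 10.94% = 0.1069

0.11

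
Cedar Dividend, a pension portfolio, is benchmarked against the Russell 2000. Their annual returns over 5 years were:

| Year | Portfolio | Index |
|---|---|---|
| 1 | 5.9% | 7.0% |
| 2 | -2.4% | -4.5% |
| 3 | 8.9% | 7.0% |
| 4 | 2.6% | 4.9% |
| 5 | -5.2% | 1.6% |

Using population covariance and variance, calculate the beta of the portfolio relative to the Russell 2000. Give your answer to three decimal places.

r̄p = 1.9600%,  r̄m = 3.2000%
Cov = Σ(rp − r̄p)(rm − r̄m) / 5 = 17.4920
Var(rm) = Σ(rm − r̄m)² / 5 = 18.7240
β = Cov / Var = 17.4920 / 18.7240 = 0.9342

0.934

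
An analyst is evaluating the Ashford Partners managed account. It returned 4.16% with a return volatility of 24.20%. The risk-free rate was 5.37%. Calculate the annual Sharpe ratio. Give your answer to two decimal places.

Sharpe = (Rp − Rf) / σp = (4.16% − 5.37%) / 24.20% = -1.21% / 24.20% = -0.0500

-0.05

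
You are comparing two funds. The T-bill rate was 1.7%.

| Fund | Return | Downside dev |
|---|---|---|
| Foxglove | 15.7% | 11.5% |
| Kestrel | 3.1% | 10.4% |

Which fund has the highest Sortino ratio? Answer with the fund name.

Foxglove

Foxglove: Sortino ratio = (15.7% − 1.7%) / 11.5% = 1.217
Kestrel: Sortino ratio = (3.1% − 1.7%) / 10.4% = 0.135
Highest: Foxglove (1.217).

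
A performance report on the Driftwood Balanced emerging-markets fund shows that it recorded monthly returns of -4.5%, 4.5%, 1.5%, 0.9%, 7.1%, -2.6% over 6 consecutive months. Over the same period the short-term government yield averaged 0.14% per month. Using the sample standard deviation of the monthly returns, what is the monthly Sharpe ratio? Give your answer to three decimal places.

Mean return r̄ = 6.90 / 6 = 1.1500%
Σ(r − r̄)² = (-4.5 − 1.1500)² + (4.5 − 1.1500)² + (1.5 − 1.1500)² + … = 92.7950
sample σ = √(92.7950 / 5) = √18.5590 = 4.3080%
Sharpe = (r̄ − rf) / σ = (1.1500 − 0.14) / 4.3080 = 1.0100 / 4.3080 = 0.2344

0.234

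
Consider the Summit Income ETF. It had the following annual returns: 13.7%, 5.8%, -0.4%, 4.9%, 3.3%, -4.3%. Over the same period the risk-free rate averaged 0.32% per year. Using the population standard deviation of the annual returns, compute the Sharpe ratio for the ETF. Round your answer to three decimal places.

r̄ = (13.7 + 5.8 − 0.4 + 4.9 + 3.3 − 4.3) / 6 = 3.8333%
Population σ = √[Σ(r − r̄)² / 6] = √[186.7133 / 6] = √31.1189 = 5.5784%
Sharpe = (r̄ − rf) / σ = (3.8333 − 0.32) / 5.5784 = 3.5133 / 5.5784 = 0.6298

0.630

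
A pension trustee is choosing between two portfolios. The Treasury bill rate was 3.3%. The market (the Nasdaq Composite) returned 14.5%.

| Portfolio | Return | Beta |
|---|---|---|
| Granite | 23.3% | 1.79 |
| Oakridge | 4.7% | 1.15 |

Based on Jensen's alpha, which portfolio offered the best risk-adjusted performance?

Granite: α = 23.3% − [3.3% + 1.79 × (14.5% − 3.3%)] = -0.048
Oakridge: α = 4.7% − [3.3% + 1.15 × (14.5% − 3.3%)] = -11.480
Highest: Granite (-0.048).

Granite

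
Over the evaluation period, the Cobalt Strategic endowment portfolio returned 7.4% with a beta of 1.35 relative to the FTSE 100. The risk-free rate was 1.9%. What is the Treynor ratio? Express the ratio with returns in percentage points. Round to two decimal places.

4.07

Treynor = (Rp − Rf) / β = (7.4% − 1.9%) / 1.35 = 5.50 / 1.35 = 4.0741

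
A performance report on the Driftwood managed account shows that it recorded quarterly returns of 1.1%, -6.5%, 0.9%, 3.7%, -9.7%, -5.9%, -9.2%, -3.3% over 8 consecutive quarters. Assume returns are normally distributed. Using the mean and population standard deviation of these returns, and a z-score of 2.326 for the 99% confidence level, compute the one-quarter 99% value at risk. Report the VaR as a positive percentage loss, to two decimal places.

14.58

μ = (1.1 − 6.5 + 0.9 + 3.7 − 9.7 − 5.9 − 9.2 − 3.3) / 8 = -3.6125%
Σ(r − μ)² = 177.9888; population σ = √(177.9888/8) = 4.7168%
VaR = −(μ − z·σ) = −(-3.6125 − 2.326 × 4.7168) = −(-14.5838) = 14.5838%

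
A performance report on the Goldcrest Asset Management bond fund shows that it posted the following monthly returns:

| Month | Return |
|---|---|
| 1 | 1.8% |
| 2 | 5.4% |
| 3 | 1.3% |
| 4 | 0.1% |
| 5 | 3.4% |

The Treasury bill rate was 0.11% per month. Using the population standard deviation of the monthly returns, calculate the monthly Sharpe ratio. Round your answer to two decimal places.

r̄ = (1.8 + 5.4 + 1.3 + 0.1 + 3.4) / 5 = 12.00 / 5 = 2.4000%
Population σ = √[Σ(r − r̄)² / 5] = √[16.8600 / 5] = √3.3720 = 1.8363%
Sharpe = (r̄ − rf) / σ = (2.4000 − 0.11) / 1.8363 = 2.2900 / 1.8363 = 1.2471

1.25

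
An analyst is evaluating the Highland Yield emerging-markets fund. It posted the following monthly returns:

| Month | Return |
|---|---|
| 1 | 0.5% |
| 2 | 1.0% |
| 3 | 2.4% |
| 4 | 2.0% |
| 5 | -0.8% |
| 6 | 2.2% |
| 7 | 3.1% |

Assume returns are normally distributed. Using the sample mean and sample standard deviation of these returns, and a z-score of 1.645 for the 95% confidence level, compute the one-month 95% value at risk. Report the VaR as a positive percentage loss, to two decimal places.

0.71

r̄ = (0.5 + 1 + 2.4 + 2 − 0.8 + 2.2 + 3.1) / 7 = 1.4857%
Σ(r − r̄)² = 10.6486; sample σ = √(10.6486/6) = 1.3322%
VaR = −(r̄ − z·σ) = −(1.4857 − 1.645 × 1.3322) = −(-0.7058) = 0.7058%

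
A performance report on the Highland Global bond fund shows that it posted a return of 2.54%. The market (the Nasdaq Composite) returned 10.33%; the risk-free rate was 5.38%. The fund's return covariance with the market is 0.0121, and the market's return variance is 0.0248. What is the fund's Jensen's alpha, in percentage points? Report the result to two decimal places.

β = Cov / Var = 0.0121 / 0.0248 = 0.4879
E[R] = Rf + β(Rm − Rf) = 5.38% + 0.4879 × (10.33% − 5.38%) = 7.7951%
α = Rp − E[R] = 2.54% − 7.7951% = -5.2551

-5.26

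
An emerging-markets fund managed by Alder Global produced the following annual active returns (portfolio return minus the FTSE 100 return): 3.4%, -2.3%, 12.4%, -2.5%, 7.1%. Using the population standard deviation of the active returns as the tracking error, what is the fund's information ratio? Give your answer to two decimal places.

μ = (3.4 − 2.3 + 12.4 − 2.5 + 7.1) / 5 = 3.6200%
Population std dev = √[161.7480 / 5] = 5.6877%
IR = μ / tracking error = 3.6200 / 5.6877 = 0.6365

0.64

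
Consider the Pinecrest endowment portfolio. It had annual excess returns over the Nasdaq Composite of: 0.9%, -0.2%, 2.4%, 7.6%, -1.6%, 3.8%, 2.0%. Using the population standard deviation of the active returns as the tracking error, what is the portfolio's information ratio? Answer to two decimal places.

r̄ = (0.9 − 0.2 + 2.4 + 7.6 − 1.6 + 3.8 + 2) / 7 = 14.90 / 7 = 2.1286%
Population std dev = √[53.6543 / 7] = 2.7686%
IR = r̄ / tracking error = 2.1286 / 2.7686 = 0.7688

0.77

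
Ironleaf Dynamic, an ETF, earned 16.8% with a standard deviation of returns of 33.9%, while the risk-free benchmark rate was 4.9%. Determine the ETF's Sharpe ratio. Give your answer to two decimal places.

Sharpe = (Rp − Rf) / σp = (16.8% − 4.9%) / 33.9% = 11.90% / 33.9% = 0.3510

0.35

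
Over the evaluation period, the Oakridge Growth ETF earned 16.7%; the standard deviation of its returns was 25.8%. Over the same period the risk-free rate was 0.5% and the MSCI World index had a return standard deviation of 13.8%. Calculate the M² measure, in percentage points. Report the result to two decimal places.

9.17

Sharpe = (Rp − Rf) / σp = (16.7% − 0.5%) / 25.8% = 0.6279
M² = Rf + Sharpe × σm = 0.5% + 0.6279 × 13.8% = 9.1650%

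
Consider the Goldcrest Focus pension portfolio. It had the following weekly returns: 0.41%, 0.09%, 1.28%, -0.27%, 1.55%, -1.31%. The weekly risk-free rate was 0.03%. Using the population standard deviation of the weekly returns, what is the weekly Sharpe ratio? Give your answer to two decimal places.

r̄ = (0.41 + 0.09 + 1.28 − 0.27 + 1.55 − 1.31) / 6 = 1.750 / 6 = 0.2917%
Population std dev = √[5.4957 / 6] = 0.9571%
Sharpe = (r̄ − rf) / σ = (0.2917 − 0.03) / 0.9571 = 0.2617 / 0.9571 = 0.2734

0.27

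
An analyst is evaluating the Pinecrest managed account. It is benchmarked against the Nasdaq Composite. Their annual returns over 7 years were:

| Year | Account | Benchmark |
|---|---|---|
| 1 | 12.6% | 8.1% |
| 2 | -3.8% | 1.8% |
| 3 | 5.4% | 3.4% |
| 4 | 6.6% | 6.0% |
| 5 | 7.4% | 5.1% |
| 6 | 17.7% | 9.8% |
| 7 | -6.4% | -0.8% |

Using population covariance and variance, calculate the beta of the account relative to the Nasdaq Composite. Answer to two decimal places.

2.27

r̄p = 5.6429%,  r̄m = 4.7714%
Cov = Σ(rp − r̄p)(rm − r̄m) / 7 = 25.8612
Var(rm) = Σ(rm − r̄m)² / 7 = 11.3906
β = Cov / Var = 25.8612 / 11.3906 = 2.2704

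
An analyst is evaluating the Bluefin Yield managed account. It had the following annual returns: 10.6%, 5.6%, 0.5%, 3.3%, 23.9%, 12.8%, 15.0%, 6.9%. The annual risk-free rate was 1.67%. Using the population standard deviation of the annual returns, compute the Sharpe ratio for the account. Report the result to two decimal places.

1.17

r̄ = (10.6 + 5.6 + 0.5 + 3.3 + 23.9 + 12.8 + 15 + 6.9) / 8 = 9.8250%
Σ(r − r̄)² = (10.6 − 9.8250)² + (5.6 − 9.8250)² + (0.5 − 9.8250)² + … = 390.2750
population σ = √(390.2750 / 8) = √48.7844 = 6.9846%
Sharpe = (r̄ − rf) / σ = (9.8250 − 1.67) / 6.9846 = 8.1550 / 6.9846 = 1.1676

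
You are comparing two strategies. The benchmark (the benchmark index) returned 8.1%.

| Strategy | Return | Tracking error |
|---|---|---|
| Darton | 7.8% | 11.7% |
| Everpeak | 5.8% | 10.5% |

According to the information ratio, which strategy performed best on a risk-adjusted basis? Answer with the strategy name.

Darton

Darton: IR = (7.8% − 8.1%) / 11.7% = -0.026
Everpeak: IR = (5.8% − 8.1%) / 10.5% = -0.219
Highest: Darton (-0.026).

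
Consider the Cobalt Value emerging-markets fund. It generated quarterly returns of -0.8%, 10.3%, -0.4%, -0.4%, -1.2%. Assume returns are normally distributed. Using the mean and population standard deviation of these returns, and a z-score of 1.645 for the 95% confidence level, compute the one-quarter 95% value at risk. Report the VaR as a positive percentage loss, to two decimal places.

r̄ = (-0.8 + 10.3 − 0.4 − 0.4 − 1.2) / 5 = 7.50 / 5 = 1.5000%
Population std dev = √[97.2400 / 5] = 4.4100%
VaR = −(r̄ − z·σ) = −(1.5000 − 1.645 × 4.4100) = −(-5.7545) = 5.7545%

5.75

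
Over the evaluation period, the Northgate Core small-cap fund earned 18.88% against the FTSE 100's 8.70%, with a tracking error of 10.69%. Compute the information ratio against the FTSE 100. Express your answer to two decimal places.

IR = (Rp − Rb) / TE = (18.88% − 8.70%) / 10.69% = 10.18% / 10.69% = 0.9523

0.95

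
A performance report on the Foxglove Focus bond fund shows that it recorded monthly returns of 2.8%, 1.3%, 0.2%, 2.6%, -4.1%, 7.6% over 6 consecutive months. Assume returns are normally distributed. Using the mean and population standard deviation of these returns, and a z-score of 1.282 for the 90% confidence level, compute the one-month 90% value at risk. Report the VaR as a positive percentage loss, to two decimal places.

2.73

μ = (2.8 + 1.3 + 0.2 + 2.6 − 4.1 + 7.6) / 6 = 1.7333%
Population σ = √[Σ(r − μ)² / 6] = √[72.8733 / 6] = √12.1456 = 3.4851%
VaR = −(μ − z·σ) = −(1.7333 − 1.282 × 3.4851) = −(-2.7346) = 2.7346%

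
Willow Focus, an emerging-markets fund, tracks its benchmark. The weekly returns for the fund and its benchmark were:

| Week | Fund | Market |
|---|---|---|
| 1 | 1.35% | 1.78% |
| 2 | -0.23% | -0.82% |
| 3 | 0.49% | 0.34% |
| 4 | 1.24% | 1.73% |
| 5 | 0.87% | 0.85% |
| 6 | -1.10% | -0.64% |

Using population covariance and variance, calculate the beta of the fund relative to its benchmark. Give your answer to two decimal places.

r̄p = 0.4367%,  r̄m = 0.5400%
Cov = Σ(rp − r̄p)(rm − r̄m) / 6 = 0.8220
Var(rm) = Σ(rm − r̄m)² / 6 = 1.0553
β = Cov / Var = 0.8220 / 1.0553 = 0.7789

0.78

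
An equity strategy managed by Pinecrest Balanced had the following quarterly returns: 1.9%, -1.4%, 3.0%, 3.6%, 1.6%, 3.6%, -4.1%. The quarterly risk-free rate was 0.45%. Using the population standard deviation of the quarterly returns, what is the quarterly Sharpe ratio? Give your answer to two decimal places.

Mean return r̄ = 8.20 / 7 = 1.1714%
Σ(r − r̄)² = (1.9 − 1.1714)² + (-1.4 − 1.1714)² + … = 50.2543
σ = √[50.2543 / 7] = 2.6794%
Sharpe = (r̄ − rf) / σ = (1.1714 − 0.45) / 2.6794 = 0.7214 / 2.6794 = 0.2692

0.27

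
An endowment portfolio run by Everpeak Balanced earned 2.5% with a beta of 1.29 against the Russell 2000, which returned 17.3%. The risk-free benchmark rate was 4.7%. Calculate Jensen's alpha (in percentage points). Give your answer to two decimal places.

-18.45

CAPM expected return = Rf + β(Rm − Rf) = 4.7% + 1.29 × (17.3% − 4.7%) = 4.7 + 1.29 × 12.60 = 20.9540%
Jensen's α = Rp − E[R] = 2.5% − 20.9540% = -18.4540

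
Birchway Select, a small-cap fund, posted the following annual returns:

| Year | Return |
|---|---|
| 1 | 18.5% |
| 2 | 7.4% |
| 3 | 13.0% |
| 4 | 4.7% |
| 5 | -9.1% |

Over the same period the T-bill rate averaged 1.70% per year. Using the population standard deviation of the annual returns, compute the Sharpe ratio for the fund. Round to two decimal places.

0.56

Mean return μ = 34.50 / 5 = 6.9000%
Σ(r − μ)² = 432.8600; population σ = √(432.8600/5) = 9.3044%
Sharpe = (μ − rf) / σ = (6.9000 − 1.7) / 9.3044 = 5.2000 / 9.3044 = 0.5589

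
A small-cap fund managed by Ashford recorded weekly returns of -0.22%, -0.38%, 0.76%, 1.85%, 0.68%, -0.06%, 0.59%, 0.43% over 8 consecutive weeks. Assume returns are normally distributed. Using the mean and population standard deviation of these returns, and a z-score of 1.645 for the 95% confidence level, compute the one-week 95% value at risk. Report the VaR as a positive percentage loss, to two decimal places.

r̄ = (-0.22 − 0.38 + 0.76 + 1.85 + 0.68 − 0.06 + 0.59 + 0.43) / 8 = 0.4563%
Population std dev = √[3.5266 / 8] = 0.6639%
VaR = −(r̄ − z·σ) = −(0.4563 − 1.645 × 0.6639) = −(-0.6358) = 0.6358%

0.64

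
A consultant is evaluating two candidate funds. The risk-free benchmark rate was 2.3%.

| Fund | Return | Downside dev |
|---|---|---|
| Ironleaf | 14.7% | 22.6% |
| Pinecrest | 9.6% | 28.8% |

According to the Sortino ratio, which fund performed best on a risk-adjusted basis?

Ironleaf

Ironleaf: Sortino ratio = (14.7% − 2.3%) / 22.6% = 0.549
Pinecrest: Sortino ratio = (9.6% − 2.3%) / 28.8% = 0.253
Highest: Ironleaf (0.549).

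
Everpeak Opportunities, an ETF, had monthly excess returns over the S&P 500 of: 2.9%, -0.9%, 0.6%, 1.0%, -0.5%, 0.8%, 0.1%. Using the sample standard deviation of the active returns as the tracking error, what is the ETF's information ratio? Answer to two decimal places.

μ = (2.9 − 0.9 + 0.6 + 1 − 0.5 + 0.8 + 0.1) / 7 = 4.00 / 7 = 0.5714%
Sample std dev = √[9.1943 / 6] = 1.2379%
IR = μ / tracking error = 0.5714 / 1.2379 = 0.4616

0.46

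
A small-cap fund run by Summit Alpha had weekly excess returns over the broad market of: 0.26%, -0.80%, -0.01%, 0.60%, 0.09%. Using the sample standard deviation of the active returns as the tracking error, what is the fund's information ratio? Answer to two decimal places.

0.05

Mean return μ = 0.140 / 5 = 0.0280%
Sample σ = √[Σ(r − μ)² / 4] = √[1.0719 / 4] = √0.2680 = 0.5177%
IR = μ / tracking error = 0.0280 / 0.5177 = 0.0541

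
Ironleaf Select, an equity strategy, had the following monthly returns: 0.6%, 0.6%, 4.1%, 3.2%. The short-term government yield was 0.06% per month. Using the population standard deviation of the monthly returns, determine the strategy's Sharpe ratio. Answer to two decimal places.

1.33

Mean return r̄ = 8.50 / 4 = 2.1250%
Population std dev = √[9.7075 / 4] = 1.5578%
Sharpe = (r̄ − rf) / σ = (2.1250 − 0.06) / 1.5578 = 2.0650 / 1.5578 = 1.3256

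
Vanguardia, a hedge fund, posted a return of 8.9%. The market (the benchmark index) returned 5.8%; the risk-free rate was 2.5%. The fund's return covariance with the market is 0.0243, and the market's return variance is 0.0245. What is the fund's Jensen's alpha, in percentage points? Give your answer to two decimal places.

3.13

β = Cov / Var = 0.0243 / 0.0245 = 0.9918
E[R] = Rf + β(Rm − Rf) = 2.5% + 0.9918 × (5.8% − 2.5%) = 5.7729%
α = Rp − E[R] = 8.9% − 5.7729% = 3.1271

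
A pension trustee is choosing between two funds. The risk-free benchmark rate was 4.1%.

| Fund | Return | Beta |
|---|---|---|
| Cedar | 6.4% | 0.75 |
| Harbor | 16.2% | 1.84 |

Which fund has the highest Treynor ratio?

Cedar: Treynor = (6.4% − 4.1%) / 0.75 = 3.067
Harbor: Treynor = (16.2% − 4.1%) / 1.84 = 6.576
Highest: Harbor (6.576).

Harbor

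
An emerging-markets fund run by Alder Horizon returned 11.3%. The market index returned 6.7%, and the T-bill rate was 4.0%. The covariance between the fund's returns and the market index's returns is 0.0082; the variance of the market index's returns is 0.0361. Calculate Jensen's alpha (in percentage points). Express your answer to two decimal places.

β = Cov / Var = 0.0082 / 0.0361 = 0.2271
E[R] = Rf + β(Rm − Rf) = 4.0% + 0.2271 × (6.7% − 4.0%) = 4.6132%
α = Rp − E[R] = 11.3% − 4.6132% = 6.6868

6.69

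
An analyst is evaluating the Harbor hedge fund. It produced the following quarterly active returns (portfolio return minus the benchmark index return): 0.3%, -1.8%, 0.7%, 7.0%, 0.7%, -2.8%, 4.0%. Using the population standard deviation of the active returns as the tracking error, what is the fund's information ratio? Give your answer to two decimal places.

0.37

μ = (0.3 − 1.8 + 0.7 + 7 + 0.7 − 2.8 + 4) / 7 = 8.10 / 7 = 1.1571%
Σ(r − μ)² = 67.7771; population σ = √(67.7771/7) = 3.1117%
IR = μ / tracking error = 1.1571 / 3.1117 = 0.3719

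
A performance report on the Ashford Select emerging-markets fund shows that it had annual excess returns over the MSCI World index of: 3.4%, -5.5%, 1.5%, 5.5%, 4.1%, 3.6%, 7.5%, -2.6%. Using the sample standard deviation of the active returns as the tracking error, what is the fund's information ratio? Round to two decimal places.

0.51

r̄ = (3.4 − 5.5 + 1.5 + 5.5 + 4.1 + 3.6 + 7.5 − 2.6) / 8 = 2.1875%
Σ(r − r̄)² = 128.8088; sample σ = √(128.8088/7) = 4.2897%
IR = r̄ / tracking error = 2.1875 / 4.2897 = 0.5099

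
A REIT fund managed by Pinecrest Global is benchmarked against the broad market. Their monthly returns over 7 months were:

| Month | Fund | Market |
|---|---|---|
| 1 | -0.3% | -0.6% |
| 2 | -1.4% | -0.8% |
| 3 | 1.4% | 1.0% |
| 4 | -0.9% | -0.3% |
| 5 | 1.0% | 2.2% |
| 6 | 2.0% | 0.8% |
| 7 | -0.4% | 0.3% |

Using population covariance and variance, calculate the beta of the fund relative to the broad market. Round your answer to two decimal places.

0.92

r̄p = 0.2000%,  r̄m = 0.3714%
Cov = Σ(rp − r̄p)(rm − r̄m) / 7 = 0.8757
Var(rm) = Σ(rm − r̄m)² / 7 = 0.9563
β = Cov / Var = 0.8757 / 0.9563 = 0.9157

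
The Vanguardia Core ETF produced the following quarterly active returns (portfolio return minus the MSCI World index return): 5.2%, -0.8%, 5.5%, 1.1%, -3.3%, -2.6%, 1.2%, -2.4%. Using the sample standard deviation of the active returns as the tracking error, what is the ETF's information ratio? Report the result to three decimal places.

0.142

r̄ = (5.2 − 0.8 + 5.5 + 1.1 − 3.3 − 2.6 + 1.2 − 2.4) / 8 = 3.90 / 8 = 0.4875%
Sample std dev = √[82.0888 / 7] = 3.4245%
IR = r̄ / tracking error = 0.4875 / 3.4245 = 0.1424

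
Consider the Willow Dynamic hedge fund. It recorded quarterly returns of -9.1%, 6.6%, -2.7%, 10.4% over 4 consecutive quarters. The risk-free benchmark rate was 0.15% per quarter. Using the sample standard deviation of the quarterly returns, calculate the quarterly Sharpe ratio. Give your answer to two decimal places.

0.13

r̄ = (-9.1 + 6.6 − 2.7 + 10.4) / 4 = 5.20 / 4 = 1.3000%
Σ(r − r̄)² = (-9.1 − 1.3000)² + (6.6 − 1.3000)² + (-2.7 − 1.3000)² + … = 235.0600
sample σ = √(235.0600 / 3) = √78.3533 = 8.8517%
Sharpe = (r̄ − rf) / σ = (1.3000 − 0.15) / 8.8517 = 1.1500 / 8.8517 = 0.1299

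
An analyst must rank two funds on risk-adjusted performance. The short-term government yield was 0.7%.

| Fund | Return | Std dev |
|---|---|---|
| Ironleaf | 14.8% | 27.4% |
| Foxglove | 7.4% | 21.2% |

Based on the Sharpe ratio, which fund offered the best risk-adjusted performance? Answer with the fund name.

Ironleaf: Sharpe ratio = (14.8% − 0.7%) / 27.4% = 0.515
Foxglove: Sharpe ratio = (7.4% − 0.7%) / 21.2% = 0.316
Highest: Ironleaf (0.515).

Ironleaf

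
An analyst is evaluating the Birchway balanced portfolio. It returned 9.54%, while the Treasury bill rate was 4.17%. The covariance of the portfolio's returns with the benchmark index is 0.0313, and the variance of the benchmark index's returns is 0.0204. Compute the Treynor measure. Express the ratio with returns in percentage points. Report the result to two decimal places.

3.50

β = Cov / Var = 0.0313 / 0.0204 = 1.5343
Treynor = (Rp − Rf) / β = (9.54% − 4.17%) / 1.5343 = 5.37 / 1.5343 = 3.5000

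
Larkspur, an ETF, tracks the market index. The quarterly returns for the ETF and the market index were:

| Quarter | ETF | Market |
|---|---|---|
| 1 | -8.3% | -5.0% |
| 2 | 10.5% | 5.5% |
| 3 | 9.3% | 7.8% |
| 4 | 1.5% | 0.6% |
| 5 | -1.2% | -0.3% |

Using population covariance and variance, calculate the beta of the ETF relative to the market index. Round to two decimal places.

r̄p = 2.3600%,  r̄m = 1.7200%
Cov = Σ(rp − r̄p)(rm − r̄m) / 5 = 30.5508
Var(rm) = Σ(rm − r̄m)² / 5 = 20.3496
β = Cov / Var = 30.5508 / 20.3496 = 1.5013

1.50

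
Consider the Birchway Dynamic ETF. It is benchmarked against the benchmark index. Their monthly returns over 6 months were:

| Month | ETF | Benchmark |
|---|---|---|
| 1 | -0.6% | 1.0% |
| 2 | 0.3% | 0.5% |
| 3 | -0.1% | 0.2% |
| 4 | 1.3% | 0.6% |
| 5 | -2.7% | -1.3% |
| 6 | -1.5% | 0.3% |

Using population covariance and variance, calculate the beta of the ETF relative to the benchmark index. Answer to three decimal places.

1.298

r̄p = -0.5500%,  r̄m = 0.2167%
Cov = Σ(rp − r̄p)(rm − r̄m) / 6 = 0.6808
Var(rm) = Σ(rm − r̄m)² / 6 = 0.5247
β = Cov / Var = 0.6808 / 0.5247 = 1.2975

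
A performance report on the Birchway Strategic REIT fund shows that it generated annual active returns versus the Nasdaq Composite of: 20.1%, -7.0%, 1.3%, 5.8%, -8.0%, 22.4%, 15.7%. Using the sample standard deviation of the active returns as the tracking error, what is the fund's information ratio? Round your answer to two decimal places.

r̄ = (20.1 − 7 + 1.3 + 5.8 − 8 + 22.4 + 15.7) / 7 = 7.1857%
Σ(r − r̄)² = (20.1 − 7.1857)² + (-7 − 7.1857)² + … = 939.1486
sample σ = √(939.1486 / 6) = √156.5248 = 12.5110%
IR = r̄ / tracking error = 7.1857 / 12.5110 = 0.5744

0.57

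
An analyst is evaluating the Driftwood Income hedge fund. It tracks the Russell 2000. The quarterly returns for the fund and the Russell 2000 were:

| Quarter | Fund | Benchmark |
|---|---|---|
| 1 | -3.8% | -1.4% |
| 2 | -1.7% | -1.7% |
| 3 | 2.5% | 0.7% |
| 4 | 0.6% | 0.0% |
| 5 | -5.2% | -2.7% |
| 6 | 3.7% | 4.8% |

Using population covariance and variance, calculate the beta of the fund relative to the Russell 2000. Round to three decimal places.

r̄p = -0.6500%,  r̄m = -0.0500%
Cov = Σ(rp − r̄p)(rm − r̄m) / 6 = 6.9275
Var(rm) = Σ(rm − r̄m)² / 6 = 5.9425
β = Cov / Var = 6.9275 / 5.9425 = 1.1658

1.166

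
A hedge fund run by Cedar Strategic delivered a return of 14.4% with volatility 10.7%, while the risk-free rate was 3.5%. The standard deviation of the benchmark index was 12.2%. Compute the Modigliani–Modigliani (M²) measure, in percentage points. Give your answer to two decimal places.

Sharpe = (Rp − Rf) / σp = (14.4% − 3.5%) / 10.7% = 1.0187
M² = Rf + Sharpe × σm = 3.5% + 1.0187 × 12.2% = 15.9281%

15.93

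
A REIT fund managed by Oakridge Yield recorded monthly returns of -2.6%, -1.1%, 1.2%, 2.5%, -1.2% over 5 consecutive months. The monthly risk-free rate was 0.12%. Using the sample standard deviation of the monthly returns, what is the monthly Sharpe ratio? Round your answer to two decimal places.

Mean return r̄ = -1.20 / 5 = -0.2400%
Σ(r − r̄)² = 16.8120; sample σ = √(16.8120/4) = 2.0501%
Sharpe = (r̄ − rf) / σ = (-0.2400 − 0.12) / 2.0501 = -0.3600 / 2.0501 = -0.1756

-0.18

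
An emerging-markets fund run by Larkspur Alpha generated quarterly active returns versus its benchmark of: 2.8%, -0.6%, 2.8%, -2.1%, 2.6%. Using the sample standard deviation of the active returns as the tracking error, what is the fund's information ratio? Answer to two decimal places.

r̄ = (2.8 − 0.6 + 2.8 − 2.1 + 2.6) / 5 = 1.1000%
Sample σ = √[Σ(r − r̄)² / 4] = √[21.1600 / 4] = √5.2900 = 2.3000%
IR = r̄ / tracking error = 1.1000 / 2.3000 = 0.4783

0.48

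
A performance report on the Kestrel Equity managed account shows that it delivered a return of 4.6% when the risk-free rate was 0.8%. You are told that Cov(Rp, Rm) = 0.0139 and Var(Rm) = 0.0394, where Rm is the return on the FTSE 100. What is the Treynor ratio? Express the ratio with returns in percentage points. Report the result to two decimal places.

β = Cov / Var = 0.0139 / 0.0394 = 0.3528
Treynor = (Rp − Rf) / β = (4.6% − 0.8%) / 0.3528 = 3.80 / 0.3528 = 10.7710

10.77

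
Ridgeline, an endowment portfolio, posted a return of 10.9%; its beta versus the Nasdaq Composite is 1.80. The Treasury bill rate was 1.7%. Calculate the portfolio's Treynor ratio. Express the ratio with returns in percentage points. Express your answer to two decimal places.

Treynor = (Rp − Rf) / β = (10.9% − 1.7%) / 1.80 = 9.20 / 1.80 = 5.1111

5.11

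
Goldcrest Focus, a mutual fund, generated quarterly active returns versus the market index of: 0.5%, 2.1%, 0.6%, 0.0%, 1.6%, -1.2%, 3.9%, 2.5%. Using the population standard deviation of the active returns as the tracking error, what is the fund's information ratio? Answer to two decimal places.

0.83

r̄ = (0.5 + 2.1 + 0.6 + 0 + 1.6 − 1.2 + 3.9 + 2.5) / 8 = 1.2500%
Σ(r − r̄)² = (0.5 − 1.2500)² + (2.1 − 1.2500)² + … = 17.9800
population σ = √(17.9800 / 8) = √2.2475 = 1.4992%
IR = r̄ / tracking error = 1.2500 / 1.4992 = 0.8338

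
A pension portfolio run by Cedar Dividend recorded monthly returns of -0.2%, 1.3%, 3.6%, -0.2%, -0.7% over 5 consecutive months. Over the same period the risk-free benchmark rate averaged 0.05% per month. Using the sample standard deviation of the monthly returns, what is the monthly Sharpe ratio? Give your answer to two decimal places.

0.40

Mean return r̄ = 3.80 / 5 = 0.7600%
Σ(r − r̄)² = (-0.2 − 0.7600)² + (1.3 − 0.7600)² + (3.6 − 0.7600)² + … = 12.3320
σ = √[12.3320 / 4] = 1.7558%
Sharpe = (r̄ − rf) / σ = (0.7600 − 0.05) / 1.7558 = 0.7100 / 1.7558 = 0.4044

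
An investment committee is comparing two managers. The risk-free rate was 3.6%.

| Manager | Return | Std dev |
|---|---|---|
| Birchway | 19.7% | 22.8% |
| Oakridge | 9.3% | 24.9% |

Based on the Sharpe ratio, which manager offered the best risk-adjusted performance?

Birchway

Birchway: Sharpe ratio = (19.7% − 3.6%) / 22.8% = 0.706
Oakridge: Sharpe ratio = (9.3% − 3.6%) / 24.9% = 0.229
Highest: Birchway (0.706).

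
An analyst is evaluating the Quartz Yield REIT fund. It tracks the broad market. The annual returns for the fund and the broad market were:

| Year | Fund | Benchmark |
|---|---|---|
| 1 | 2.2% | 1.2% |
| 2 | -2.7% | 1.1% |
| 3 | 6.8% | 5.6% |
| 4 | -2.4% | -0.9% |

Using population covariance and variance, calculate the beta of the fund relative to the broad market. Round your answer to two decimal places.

r̄p = 0.9750%,  r̄m = 1.7500%
Cov = Σ(rp − r̄p)(rm − r̄m) / 4 = 8.2713
Var(rm) = Σ(rm − r̄m)² / 4 = 5.6425
β = Cov / Var = 8.2713 / 5.6425 = 1.4659

1.47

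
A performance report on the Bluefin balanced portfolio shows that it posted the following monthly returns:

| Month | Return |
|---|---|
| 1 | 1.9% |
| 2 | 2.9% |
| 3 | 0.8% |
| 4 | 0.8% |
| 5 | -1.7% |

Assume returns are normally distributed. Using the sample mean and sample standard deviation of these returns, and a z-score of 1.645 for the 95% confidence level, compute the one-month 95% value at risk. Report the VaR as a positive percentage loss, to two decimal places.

1.88

μ = (1.9 + 2.9 + 0.8 + 0.8 − 1.7) / 5 = 0.9400%
Σ(r − μ)² = (1.9 − 0.9400)² + (2.9 − 0.9400)² + … = 11.7720
sample σ = √(11.7720 / 4) = √2.9430 = 1.7155%
VaR = −(μ − z·σ) = −(0.9400 − 1.645 × 1.7155) = −(-1.8820) = 1.8820%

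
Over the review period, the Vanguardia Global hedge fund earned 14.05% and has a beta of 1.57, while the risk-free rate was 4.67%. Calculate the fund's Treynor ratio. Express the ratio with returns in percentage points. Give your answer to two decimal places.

5.97

Treynor = (Rp − Rf) / β = (14.05% − 4.67%) / 1.57 = 9.38 / 1.57 = 5.9745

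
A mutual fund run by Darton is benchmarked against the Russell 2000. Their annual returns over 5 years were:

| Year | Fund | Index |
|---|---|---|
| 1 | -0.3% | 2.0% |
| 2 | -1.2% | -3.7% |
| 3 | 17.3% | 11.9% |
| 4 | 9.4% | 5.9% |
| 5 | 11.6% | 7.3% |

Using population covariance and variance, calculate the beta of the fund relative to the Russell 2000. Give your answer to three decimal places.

1.288

r̄p = 7.3600%,  r̄m = 4.6800%
Cov = Σ(rp − r̄p)(rm − r̄m) / 5 = 35.5252
Var(rm) = Σ(rm − r̄m)² / 5 = 27.5776
β = Cov / Var = 35.5252 / 27.5776 = 1.2882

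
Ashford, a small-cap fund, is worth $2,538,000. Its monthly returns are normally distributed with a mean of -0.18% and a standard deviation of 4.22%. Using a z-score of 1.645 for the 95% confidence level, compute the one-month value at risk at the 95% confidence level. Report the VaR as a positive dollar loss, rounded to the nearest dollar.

Return at the 95% tail: μ − z·σ = -0.18% − 1.645 × 4.22% = -0.18 − 6.9419 = -7.1219%
VaR = −(-7.1219%) × $2,538,000 = 7.1219% × $2,538,000 = $180,754

$180,754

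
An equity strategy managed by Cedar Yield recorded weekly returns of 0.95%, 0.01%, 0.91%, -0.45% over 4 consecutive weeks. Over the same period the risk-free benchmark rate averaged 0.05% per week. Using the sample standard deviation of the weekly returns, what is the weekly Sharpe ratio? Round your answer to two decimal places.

0.44

μ = (0.95 + 0.01 + 0.91 − 0.45) / 4 = 1.420 / 4 = 0.3550%
Σ(r − μ)² = (0.95 − 0.3550)² + (0.01 − 0.3550)² + … = 1.4291
σ = √[1.4291 / 3] = 0.6902%
Sharpe = (μ − rf) / σ = (0.3550 − 0.05) / 0.6902 = 0.3050 / 0.6902 = 0.4419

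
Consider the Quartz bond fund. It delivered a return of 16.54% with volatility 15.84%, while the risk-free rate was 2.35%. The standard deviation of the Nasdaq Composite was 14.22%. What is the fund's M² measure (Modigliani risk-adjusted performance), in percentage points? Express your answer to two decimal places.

Sharpe = (Rp − Rf) / σp = (16.54% − 2.35%) / 15.84% = 0.8958
M² = Rf + Sharpe × σm = 2.35% + 0.8958 × 14.22% = 15.0883%

15.09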